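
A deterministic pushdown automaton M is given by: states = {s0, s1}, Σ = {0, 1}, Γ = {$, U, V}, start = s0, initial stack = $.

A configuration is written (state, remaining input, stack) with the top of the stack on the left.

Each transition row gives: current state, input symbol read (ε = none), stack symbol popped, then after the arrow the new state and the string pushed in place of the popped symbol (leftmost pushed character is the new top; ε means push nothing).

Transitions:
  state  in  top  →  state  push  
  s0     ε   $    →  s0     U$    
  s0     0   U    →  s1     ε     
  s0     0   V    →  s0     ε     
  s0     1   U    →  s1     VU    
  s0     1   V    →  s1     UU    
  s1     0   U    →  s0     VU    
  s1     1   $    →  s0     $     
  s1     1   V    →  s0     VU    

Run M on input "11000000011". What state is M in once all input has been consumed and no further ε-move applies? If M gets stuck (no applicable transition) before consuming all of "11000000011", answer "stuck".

stuck

(s0, 11000000011, $)
  ε-move, top $: go to s0, push U$ → (s0, 11000000011, U$)
  read 1, top U: go to s1, push VU → (s1, 1000000011, VU$)
  read 1, top V: go to s0, push VU → (s0, 000000011, VUU$)
  read 0, top V: go to s0, push ε → (s0, 00000011, UU$)
  read 0, top U: go to s1, push ε → (s1, 0000011, U$)
  read 0, top U: go to s0, push VU → (s0, 000011, VU$)
  read 0, top V: go to s0, push ε → (s0, 00011, U$)
  read 0, top U: go to s1, push ε → (s1, 0011, $)
No transition for (s1, 0, top $); M blocks with input 0011 remaining.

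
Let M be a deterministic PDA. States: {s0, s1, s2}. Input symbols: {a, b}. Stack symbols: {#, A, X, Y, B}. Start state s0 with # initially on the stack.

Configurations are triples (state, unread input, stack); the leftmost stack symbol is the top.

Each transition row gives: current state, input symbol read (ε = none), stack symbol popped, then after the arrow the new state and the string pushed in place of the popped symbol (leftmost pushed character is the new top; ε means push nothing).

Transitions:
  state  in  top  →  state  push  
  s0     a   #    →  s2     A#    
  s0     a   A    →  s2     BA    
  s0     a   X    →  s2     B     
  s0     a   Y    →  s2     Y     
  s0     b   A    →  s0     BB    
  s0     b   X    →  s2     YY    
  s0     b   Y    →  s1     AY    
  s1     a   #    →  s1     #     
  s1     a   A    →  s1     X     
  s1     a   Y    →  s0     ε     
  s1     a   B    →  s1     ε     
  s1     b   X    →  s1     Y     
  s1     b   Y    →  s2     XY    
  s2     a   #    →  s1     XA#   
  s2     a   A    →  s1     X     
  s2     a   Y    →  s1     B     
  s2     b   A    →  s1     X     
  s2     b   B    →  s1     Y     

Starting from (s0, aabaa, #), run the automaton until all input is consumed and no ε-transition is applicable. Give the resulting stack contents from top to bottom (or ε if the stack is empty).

(s0, aabaa, #) ⊢ (s2, abaa, A#) ⊢ (s1, baa, X#) ⊢ (s1, aa, Y#) ⊢ (s0, a, #) ⊢ (s2, ε, A#)
All input consumed in state s2 with stack A#.

A#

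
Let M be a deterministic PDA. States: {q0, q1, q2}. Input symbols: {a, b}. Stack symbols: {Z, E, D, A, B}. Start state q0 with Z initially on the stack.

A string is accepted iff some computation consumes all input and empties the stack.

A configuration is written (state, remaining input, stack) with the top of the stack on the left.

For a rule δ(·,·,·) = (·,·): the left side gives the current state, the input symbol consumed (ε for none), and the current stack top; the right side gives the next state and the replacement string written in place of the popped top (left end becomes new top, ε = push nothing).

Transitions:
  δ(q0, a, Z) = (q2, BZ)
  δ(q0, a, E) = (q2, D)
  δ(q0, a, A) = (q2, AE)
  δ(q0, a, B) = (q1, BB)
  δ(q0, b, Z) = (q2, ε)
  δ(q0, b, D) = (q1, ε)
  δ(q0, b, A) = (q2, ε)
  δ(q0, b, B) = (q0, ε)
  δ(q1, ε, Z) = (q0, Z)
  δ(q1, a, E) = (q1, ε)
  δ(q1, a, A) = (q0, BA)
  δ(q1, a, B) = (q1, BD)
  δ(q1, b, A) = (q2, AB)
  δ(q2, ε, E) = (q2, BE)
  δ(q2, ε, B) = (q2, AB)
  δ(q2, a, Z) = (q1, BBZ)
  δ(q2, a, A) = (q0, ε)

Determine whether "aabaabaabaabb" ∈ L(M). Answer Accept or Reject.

Accept

(q0, aabaabaabaabb, Z) ⊢ (q2, abaabaabaabb, BZ) ⊢ (q2, abaabaabaabb, ABZ) ⊢ (q0, baabaabaabb, BZ) ⊢ (q0, aabaabaabb, Z) ⊢ (q2, abaabaabb, BZ) ⊢ (q2, abaabaabb, ABZ) ⊢ (q0, baabaabb, BZ) ⊢ (q0, aabaabb, Z) ⊢ (q2, abaabb, BZ) ⊢ (q2, abaabb, ABZ) ⊢ (q0, baabb, BZ) ⊢ (q0, aabb, Z) ⊢ (q2, abb, BZ) ⊢ (q2, abb, ABZ) ⊢ (q0, bb, BZ) ⊢ (q0, b, Z) ⊢ (q2, ε, ε)
All input consumed and the stack is empty.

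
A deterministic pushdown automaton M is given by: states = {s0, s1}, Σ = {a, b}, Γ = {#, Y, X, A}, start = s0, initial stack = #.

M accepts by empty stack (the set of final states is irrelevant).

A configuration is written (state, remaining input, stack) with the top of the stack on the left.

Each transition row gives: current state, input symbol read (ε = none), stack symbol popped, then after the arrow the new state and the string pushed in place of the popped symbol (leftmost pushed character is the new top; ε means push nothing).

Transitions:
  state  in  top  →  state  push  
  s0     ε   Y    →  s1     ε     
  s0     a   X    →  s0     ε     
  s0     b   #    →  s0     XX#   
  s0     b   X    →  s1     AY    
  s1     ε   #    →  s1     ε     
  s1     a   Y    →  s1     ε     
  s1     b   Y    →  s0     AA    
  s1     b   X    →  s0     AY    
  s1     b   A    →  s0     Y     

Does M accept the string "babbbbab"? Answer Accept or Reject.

(s0, babbbbab, #) ⊢ (s0, abbbbab, XX#) ⊢ (s0, bbbbab, X#) ⊢ (s1, bbbab, AY#) ⊢ (s0, bbab, YY#) ⊢ (s1, bbab, Y#) ⊢ (s0, bab, AA#)
No transition applies at (s0, bab, AA#); input not fully consumed.

Reject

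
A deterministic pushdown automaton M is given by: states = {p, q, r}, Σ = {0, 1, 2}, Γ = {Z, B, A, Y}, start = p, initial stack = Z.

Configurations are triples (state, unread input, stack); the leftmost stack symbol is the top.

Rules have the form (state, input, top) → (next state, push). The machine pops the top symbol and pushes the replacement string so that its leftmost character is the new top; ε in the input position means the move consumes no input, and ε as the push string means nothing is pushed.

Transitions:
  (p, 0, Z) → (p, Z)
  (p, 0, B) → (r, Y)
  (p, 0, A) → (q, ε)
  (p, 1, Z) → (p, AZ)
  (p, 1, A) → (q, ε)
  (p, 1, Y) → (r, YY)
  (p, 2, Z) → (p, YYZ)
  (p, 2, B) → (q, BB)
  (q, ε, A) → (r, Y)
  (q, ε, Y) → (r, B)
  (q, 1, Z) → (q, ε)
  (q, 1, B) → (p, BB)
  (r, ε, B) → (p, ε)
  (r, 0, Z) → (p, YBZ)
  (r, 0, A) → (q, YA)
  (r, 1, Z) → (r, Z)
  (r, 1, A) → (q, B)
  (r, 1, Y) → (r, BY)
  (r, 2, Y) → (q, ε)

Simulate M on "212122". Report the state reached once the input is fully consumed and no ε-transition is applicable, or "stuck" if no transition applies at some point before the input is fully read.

p

(p, 212122, Z) ⊢ (p, 12122, YYZ) ⊢ (r, 2122, YYYZ) ⊢ (q, 122, YYZ) ⊢ (r, 122, BYZ) ⊢ (p, 122, YZ) ⊢ (r, 22, YYZ) ⊢ (q, 2, YZ) ⊢ (r, 2, BZ) ⊢ (p, 2, Z) ⊢ (p, ε, YYZ)
All input consumed; M is in state p.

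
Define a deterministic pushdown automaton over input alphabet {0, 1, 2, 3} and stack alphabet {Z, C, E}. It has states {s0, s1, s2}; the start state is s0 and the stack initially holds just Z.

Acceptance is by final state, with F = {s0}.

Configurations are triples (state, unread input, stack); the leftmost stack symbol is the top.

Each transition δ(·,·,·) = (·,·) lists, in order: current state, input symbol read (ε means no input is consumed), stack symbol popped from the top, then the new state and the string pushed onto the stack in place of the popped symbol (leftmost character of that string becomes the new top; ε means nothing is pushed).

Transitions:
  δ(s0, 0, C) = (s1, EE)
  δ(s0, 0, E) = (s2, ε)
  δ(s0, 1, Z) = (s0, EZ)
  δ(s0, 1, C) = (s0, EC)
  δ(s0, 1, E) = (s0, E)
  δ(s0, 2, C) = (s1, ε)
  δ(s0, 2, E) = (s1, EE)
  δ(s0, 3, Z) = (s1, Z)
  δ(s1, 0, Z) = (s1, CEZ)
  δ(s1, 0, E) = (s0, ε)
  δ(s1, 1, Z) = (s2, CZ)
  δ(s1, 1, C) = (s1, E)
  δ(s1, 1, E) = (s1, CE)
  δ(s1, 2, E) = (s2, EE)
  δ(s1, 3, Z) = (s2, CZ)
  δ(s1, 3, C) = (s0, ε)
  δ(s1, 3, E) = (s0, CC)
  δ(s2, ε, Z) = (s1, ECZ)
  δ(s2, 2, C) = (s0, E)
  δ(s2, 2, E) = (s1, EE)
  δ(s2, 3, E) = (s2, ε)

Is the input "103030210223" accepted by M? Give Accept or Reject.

Reject

(s0, 103030210223, Z) ⊢ (s0, 03030210223, EZ) ⊢ (s2, 3030210223, Z) ⊢ (s1, 3030210223, ECZ) ⊢ (s0, 030210223, CCCZ) ⊢ (s1, 30210223, EECCZ) ⊢ (s0, 0210223, CCECCZ) ⊢ (s1, 210223, EECECCZ) ⊢ (s2, 10223, EEECECCZ)
No transition applies at (s2, 10223, EEECECCZ); input not fully consumed.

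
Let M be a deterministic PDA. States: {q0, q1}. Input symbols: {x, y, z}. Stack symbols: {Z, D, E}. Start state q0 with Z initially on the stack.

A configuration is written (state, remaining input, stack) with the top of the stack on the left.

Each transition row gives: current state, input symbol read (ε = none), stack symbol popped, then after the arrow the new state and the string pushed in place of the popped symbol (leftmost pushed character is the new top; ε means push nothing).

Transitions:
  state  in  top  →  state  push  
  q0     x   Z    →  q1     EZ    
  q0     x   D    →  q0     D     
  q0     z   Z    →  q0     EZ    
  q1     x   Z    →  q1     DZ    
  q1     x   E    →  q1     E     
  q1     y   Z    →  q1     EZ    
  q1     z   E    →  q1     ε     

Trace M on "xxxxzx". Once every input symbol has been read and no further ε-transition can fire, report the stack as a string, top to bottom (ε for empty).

(q0, xxxxzx, Z)
  read x, top Z: go to q1, push EZ → (q1, xxxzx, EZ)
  read x, top E: go to q1, push E → (q1, xxzx, EZ)
  read x, top E: go to q1, push E → (q1, xzx, EZ)
  read x, top E: go to q1, push E → (q1, zx, EZ)
  read z, top E: go to q1, push ε → (q1, x, Z)
  read x, top Z: go to q1, push DZ → (q1, ε, DZ)
All input consumed in state q1 with stack DZ.

DZ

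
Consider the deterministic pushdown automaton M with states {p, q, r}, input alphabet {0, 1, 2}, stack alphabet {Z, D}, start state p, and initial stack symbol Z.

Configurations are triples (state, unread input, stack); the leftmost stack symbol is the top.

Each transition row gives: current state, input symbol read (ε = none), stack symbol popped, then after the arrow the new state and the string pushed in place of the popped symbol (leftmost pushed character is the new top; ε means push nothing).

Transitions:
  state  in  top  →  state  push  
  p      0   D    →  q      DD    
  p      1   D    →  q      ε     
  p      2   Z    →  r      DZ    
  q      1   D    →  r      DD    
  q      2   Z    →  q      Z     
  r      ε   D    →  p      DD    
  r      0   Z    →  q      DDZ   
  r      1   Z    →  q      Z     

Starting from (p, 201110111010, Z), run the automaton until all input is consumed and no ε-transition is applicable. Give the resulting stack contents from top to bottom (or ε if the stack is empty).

(p, 201110111010, Z)
  read 2, top Z: go to r, push DZ → (r, 01110111010, DZ)
  ε-move, top D: go to p, push DD → (p, 01110111010, DDZ)
  read 0, top D: go to q, push DD → (q, 1110111010, DDDZ)
  read 1, top D: go to r, push DD → (r, 110111010, DDDDZ)
  ε-move, top D: go to p, push DD → (p, 110111010, DDDDDZ)
  read 1, top D: go to q, push ε → (q, 10111010, DDDDZ)
  read 1, top D: go to r, push DD → (r, 0111010, DDDDDZ)
  ε-move, top D: go to p, push DD → (p, 0111010, DDDDDDZ)
  read 0, top D: go to q, push DD → (q, 111010, DDDDDDDZ)
  read 1, top D: go to r, push DD → (r, 11010, DDDDDDDDZ)
  ε-move, top D: go to p, push DD → (p, 11010, DDDDDDDDDZ)
  read 1, top D: go to q, push ε → (q, 1010, DDDDDDDDZ)
  read 1, top D: go to r, push DD → (r, 010, DDDDDDDDDZ)
  ε-move, top D: go to p, push DD → (p, 010, DDDDDDDDDDZ)
  read 0, top D: go to q, push DD → (q, 10, DDDDDDDDDDDZ)
  read 1, top D: go to r, push DD → (r, 0, DDDDDDDDDDDDZ)
  ε-move, top D: go to p, push DD → (p, 0, DDDDDDDDDDDDDZ)
  read 0, top D: go to q, push DD → (q, ε, DDDDDDDDDDDDDDZ)
All input consumed in state q with stack DDDDDDDDDDDDDDZ.

DDDDDDDDDDDDDDZ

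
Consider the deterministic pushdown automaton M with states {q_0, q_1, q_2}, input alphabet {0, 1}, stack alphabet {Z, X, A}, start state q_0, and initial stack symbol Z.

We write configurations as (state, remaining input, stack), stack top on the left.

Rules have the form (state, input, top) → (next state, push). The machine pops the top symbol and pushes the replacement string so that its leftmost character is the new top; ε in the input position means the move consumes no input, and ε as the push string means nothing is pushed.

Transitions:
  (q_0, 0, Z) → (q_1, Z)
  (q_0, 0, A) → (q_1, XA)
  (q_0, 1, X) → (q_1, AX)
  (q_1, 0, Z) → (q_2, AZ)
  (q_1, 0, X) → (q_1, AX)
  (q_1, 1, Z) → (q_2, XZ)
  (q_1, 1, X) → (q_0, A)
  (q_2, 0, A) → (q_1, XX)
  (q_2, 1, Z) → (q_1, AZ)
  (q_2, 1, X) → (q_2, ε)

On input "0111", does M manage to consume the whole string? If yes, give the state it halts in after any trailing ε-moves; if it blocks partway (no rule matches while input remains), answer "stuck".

(q_0, 0111, Z)
  read 0, top Z: go to q_1, push Z → (q_1, 111, Z)
  read 1, top Z: go to q_2, push XZ → (q_2, 11, XZ)
  read 1, top X: go to q_2, push ε → (q_2, 1, Z)
  read 1, top Z: go to q_1, push AZ → (q_1, ε, AZ)
All input consumed; M is in state q_1.

q_1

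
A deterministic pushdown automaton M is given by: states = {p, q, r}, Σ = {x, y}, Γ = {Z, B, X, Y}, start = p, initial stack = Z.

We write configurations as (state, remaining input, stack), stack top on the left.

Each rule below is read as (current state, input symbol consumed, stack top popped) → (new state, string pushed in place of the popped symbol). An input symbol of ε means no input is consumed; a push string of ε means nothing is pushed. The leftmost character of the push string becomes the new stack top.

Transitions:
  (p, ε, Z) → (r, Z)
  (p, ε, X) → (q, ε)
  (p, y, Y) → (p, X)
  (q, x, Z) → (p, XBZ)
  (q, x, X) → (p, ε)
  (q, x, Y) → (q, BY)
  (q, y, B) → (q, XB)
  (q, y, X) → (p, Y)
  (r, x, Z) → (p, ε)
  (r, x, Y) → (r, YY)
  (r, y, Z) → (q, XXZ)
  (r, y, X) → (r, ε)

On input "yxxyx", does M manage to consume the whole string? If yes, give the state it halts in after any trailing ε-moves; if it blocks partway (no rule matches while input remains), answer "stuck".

p

(p, yxxyx, Z)
  ε-move, top Z: go to r, push Z → (r, yxxyx, Z)
  read y, top Z: go to q, push XXZ → (q, xxyx, XXZ)
  read x, top X: go to p, push ε → (p, xyx, XZ)
  ε-move, top X: go to q, push ε → (q, xyx, Z)
  read x, top Z: go to p, push XBZ → (p, yx, XBZ)
  ε-move, top X: go to q, push ε → (q, yx, BZ)
  read y, top B: go to q, push XB → (q, x, XBZ)
  read x, top X: go to p, push ε → (p, ε, BZ)
All input consumed; M is in state p.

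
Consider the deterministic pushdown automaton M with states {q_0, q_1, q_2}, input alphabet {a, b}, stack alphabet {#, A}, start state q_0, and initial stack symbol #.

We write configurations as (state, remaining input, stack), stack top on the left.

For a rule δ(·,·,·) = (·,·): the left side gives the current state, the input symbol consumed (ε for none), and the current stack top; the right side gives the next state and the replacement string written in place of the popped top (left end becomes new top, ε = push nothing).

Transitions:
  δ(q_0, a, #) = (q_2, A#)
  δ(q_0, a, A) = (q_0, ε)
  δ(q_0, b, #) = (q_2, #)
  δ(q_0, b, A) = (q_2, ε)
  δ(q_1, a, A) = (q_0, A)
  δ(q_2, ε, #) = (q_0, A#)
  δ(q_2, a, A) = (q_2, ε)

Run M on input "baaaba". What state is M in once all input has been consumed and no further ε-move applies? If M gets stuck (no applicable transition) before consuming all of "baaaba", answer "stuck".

(q_0, baaaba, #)
  read b, top #: go to q_2, push # → (q_2, aaaba, #)
  ε-move, top #: go to q_0, push A# → (q_0, aaaba, A#)
  read a, top A: go to q_0, push ε → (q_0, aaba, #)
  read a, top #: go to q_2, push A# → (q_2, aba, A#)
  read a, top A: go to q_2, push ε → (q_2, ba, #)
  ε-move, top #: go to q_0, push A# → (q_0, ba, A#)
  read b, top A: go to q_2, push ε → (q_2, a, #)
  ε-move, top #: go to q_0, push A# → (q_0, a, A#)
  read a, top A: go to q_0, push ε → (q_0, ε, #)
All input consumed; M is in state q_0.

q_0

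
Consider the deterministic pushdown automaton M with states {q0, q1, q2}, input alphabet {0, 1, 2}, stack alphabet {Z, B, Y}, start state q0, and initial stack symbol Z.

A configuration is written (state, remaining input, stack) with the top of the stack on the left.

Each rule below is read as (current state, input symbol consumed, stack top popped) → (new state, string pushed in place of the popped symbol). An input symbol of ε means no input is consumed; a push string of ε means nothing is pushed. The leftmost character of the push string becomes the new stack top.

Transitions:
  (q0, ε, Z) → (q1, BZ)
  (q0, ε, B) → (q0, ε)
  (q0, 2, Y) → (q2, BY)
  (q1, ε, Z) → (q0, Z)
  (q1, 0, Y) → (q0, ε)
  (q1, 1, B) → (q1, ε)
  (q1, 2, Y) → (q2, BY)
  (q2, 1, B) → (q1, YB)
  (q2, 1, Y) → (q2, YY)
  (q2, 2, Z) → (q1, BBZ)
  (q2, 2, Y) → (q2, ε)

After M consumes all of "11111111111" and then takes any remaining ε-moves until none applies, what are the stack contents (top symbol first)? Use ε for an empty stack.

(q0, 11111111111, Z)
  ε-move, top Z: go to q1, push BZ → (q1, 11111111111, BZ)
  read 1, top B: go to q1, push ε → (q1, 1111111111, Z)
  ε-move, top Z: go to q0, push Z → (q0, 1111111111, Z)
  ε-move, top Z: go to q1, push BZ → (q1, 1111111111, BZ)
  read 1, top B: go to q1, push ε → (q1, 111111111, Z)
  ε-move, top Z: go to q0, push Z → (q0, 111111111, Z)
  ε-move, top Z: go to q1, push BZ → (q1, 111111111, BZ)
  read 1, top B: go to q1, push ε → (q1, 11111111, Z)
  ε-move, top Z: go to q0, push Z → (q0, 11111111, Z)
  ε-move, top Z: go to q1, push BZ → (q1, 11111111, BZ)
  read 1, top B: go to q1, push ε → (q1, 1111111, Z)
  ε-move, top Z: go to q0, push Z → (q0, 1111111, Z)
  ε-move, top Z: go to q1, push BZ → (q1, 1111111, BZ)
  read 1, top B: go to q1, push ε → (q1, 111111, Z)
  ε-move, top Z: go to q0, push Z → (q0, 111111, Z)
  ε-move, top Z: go to q1, push BZ → (q1, 111111, BZ)
  read 1, top B: go to q1, push ε → (q1, 11111, Z)
  ε-move, top Z: go to q0, push Z → (q0, 11111, Z)
  ε-move, top Z: go to q1, push BZ → (q1, 11111, BZ)
  read 1, top B: go to q1, push ε → (q1, 1111, Z)
  ε-move, top Z: go to q0, push Z → (q0, 1111, Z)
  ε-move, top Z: go to q1, push BZ → (q1, 1111, BZ)
  read 1, top B: go to q1, push ε → (q1, 111, Z)
  ε-move, top Z: go to q0, push Z → (q0, 111, Z)
  ε-move, top Z: go to q1, push BZ → (q1, 111, BZ)
  read 1, top B: go to q1, push ε → (q1, 11, Z)
  ε-move, top Z: go to q0, push Z → (q0, 11, Z)
  ε-move, top Z: go to q1, push BZ → (q1, 11, BZ)
  read 1, top B: go to q1, push ε → (q1, 1, Z)
  ε-move, top Z: go to q0, push Z → (q0, 1, Z)
  ε-move, top Z: go to q1, push BZ → (q1, 1, BZ)
  read 1, top B: go to q1, push ε → (q1, ε, Z)
  ε-move, top Z: go to q0, push Z → (q0, ε, Z)
  ε-move, top Z: go to q1, push BZ → (q1, ε, BZ)
All input consumed in state q1 with stack BZ.

BZ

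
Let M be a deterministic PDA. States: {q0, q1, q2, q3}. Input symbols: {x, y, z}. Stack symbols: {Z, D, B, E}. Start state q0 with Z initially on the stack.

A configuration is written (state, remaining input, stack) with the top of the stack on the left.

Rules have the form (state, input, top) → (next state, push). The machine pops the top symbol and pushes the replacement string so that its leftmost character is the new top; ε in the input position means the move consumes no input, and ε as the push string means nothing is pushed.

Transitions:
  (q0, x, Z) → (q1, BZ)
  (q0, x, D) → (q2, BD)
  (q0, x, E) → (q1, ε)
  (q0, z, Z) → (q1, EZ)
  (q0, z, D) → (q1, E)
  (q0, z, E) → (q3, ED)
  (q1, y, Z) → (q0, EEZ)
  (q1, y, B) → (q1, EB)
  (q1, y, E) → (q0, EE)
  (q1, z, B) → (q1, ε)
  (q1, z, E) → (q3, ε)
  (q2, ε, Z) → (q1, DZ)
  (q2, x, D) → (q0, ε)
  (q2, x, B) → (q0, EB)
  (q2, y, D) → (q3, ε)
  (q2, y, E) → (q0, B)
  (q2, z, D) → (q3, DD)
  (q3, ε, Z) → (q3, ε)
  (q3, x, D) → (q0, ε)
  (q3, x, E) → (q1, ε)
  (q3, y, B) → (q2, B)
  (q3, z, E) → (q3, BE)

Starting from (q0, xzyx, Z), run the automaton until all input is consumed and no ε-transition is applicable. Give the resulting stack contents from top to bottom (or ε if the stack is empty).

EZ

(q0, xzyx, Z)
  read x, top Z: go to q1, push BZ → (q1, zyx, BZ)
  read z, top B: go to q1, push ε → (q1, yx, Z)
  read y, top Z: go to q0, push EEZ → (q0, x, EEZ)
  read x, top E: go to q1, push ε → (q1, ε, EZ)
All input consumed in state q1 with stack EZ.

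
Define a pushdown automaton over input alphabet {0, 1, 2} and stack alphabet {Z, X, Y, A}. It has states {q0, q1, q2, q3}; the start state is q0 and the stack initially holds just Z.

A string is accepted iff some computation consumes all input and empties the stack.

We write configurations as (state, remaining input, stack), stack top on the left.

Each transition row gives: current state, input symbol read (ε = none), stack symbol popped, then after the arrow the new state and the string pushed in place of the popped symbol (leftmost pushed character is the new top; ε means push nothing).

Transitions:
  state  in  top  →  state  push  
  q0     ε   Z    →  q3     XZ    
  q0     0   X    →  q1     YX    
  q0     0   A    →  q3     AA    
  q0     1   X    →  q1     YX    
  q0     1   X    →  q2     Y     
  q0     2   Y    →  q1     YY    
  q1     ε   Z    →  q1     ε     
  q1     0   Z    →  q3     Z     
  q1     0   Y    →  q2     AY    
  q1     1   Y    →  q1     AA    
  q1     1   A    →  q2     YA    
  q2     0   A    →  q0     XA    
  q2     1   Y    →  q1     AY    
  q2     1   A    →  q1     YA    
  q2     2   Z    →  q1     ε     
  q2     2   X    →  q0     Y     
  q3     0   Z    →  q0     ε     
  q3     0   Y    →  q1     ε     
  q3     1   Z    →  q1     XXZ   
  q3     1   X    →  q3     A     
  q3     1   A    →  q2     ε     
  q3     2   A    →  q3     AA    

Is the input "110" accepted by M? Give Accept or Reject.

No computation consumes all input and empties the stack.

Reject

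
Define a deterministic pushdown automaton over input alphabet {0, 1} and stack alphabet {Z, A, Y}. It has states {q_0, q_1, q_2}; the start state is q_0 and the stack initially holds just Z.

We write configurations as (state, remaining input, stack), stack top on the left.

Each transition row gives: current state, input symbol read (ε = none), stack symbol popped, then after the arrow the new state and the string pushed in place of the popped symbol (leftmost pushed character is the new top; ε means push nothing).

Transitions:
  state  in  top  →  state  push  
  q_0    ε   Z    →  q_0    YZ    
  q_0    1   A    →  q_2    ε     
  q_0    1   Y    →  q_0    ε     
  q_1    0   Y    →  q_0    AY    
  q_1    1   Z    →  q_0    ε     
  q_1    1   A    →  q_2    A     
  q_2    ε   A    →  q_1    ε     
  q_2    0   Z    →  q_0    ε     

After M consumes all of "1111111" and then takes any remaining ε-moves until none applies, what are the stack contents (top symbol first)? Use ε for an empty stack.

YZ

(q_0, 1111111, Z)
  ε-move, top Z: go to q_0, push YZ → (q_0, 1111111, YZ)
  read 1, top Y: go to q_0, push ε → (q_0, 111111, Z)
  ε-move, top Z: go to q_0, push YZ → (q_0, 111111, YZ)
  read 1, top Y: go to q_0, push ε → (q_0, 11111, Z)
  ε-move, top Z: go to q_0, push YZ → (q_0, 11111, YZ)
  read 1, top Y: go to q_0, push ε → (q_0, 1111, Z)
  ε-move, top Z: go to q_0, push YZ → (q_0, 1111, YZ)
  read 1, top Y: go to q_0, push ε → (q_0, 111, Z)
  ε-move, top Z: go to q_0, push YZ → (q_0, 111, YZ)
  read 1, top Y: go to q_0, push ε → (q_0, 11, Z)
  ε-move, top Z: go to q_0, push YZ → (q_0, 11, YZ)
  read 1, top Y: go to q_0, push ε → (q_0, 1, Z)
  ε-move, top Z: go to q_0, push YZ → (q_0, 1, YZ)
  read 1, top Y: go to q_0, push ε → (q_0, ε, Z)
  ε-move, top Z: go to q_0, push YZ → (q_0, ε, YZ)
All input consumed in state q_0 with stack YZ.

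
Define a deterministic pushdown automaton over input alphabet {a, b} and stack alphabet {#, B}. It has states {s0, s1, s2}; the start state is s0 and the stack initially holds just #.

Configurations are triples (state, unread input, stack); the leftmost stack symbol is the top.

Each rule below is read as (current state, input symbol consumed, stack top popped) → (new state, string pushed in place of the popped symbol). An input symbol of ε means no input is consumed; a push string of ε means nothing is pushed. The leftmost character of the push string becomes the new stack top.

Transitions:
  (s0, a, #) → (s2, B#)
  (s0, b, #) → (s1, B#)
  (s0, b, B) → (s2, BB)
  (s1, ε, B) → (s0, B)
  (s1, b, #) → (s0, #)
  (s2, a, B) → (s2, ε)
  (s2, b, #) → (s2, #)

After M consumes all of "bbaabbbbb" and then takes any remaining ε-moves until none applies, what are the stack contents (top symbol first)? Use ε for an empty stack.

(s0, bbaabbbbb, #) ⊢ (s1, baabbbbb, B#) ⊢ (s0, baabbbbb, B#) ⊢ (s2, aabbbbb, BB#) ⊢ (s2, abbbbb, B#) ⊢ (s2, bbbbb, #) ⊢ (s2, bbbb, #) ⊢ (s2, bbb, #) ⊢ (s2, bb, #) ⊢ (s2, b, #) ⊢ (s2, ε, #)
All input consumed in state s2 with stack #.

#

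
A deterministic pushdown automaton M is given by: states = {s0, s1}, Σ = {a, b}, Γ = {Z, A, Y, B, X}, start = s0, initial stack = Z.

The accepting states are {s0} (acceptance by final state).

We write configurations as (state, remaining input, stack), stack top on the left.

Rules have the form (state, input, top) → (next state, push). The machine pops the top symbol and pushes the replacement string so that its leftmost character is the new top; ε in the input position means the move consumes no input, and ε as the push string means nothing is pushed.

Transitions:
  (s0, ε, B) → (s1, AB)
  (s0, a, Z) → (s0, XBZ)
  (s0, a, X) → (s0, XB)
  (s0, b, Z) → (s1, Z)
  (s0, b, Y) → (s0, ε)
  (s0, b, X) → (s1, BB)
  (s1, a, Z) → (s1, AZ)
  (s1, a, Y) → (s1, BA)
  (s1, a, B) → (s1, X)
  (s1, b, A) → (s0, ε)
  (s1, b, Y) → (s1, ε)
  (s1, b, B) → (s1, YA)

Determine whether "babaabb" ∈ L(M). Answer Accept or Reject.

Reject

(s0, babaabb, Z) ⊢ (s1, abaabb, Z) ⊢ (s1, baabb, AZ) ⊢ (s0, aabb, Z) ⊢ (s0, abb, XBZ) ⊢ (s0, bb, XBBZ) ⊢ (s1, b, BBBBZ) ⊢ (s1, ε, YABBBZ)
All input consumed; state s1 ∉ F and no further ε-move applies.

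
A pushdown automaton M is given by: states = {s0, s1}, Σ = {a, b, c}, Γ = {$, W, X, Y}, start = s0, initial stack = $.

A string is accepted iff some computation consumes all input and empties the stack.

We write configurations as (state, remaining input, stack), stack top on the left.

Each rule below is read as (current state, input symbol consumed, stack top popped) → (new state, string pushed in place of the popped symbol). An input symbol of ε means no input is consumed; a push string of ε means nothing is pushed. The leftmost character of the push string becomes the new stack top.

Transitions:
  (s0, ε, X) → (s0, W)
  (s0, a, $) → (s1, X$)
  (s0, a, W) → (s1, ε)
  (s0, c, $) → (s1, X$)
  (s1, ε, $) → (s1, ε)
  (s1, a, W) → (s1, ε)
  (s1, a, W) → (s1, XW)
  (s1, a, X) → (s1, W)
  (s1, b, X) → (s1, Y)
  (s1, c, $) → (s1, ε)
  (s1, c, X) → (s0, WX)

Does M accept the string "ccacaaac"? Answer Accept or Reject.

Accept

One accepting computation: (s0, ccacaaac, $) ⊢ (s1, cacaaac, X$) ⊢ (s0, acaaac, WX$) ⊢ (s1, caaac, X$) ⊢ (s0, aaac, WX$) ⊢ (s1, aac, X$) ⊢ (s1, ac, W$) ⊢ (s1, c, $) ⊢ (s1, ε, ε)
All input consumed and the stack is empty.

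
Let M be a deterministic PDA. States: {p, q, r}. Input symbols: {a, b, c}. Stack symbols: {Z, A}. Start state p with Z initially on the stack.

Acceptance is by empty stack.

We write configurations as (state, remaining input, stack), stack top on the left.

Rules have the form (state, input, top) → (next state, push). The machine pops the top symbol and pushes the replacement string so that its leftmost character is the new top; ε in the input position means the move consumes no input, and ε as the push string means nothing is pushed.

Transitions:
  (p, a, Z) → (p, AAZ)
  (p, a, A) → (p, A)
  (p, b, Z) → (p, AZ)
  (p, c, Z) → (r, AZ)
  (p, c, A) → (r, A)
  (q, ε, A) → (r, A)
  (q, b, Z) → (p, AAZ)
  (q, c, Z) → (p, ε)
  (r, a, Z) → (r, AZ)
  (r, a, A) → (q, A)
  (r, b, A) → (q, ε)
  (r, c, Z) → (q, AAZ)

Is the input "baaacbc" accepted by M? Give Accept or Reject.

(p, baaacbc, Z) ⊢ (p, aaacbc, AZ) ⊢ (p, aacbc, AZ) ⊢ (p, acbc, AZ) ⊢ (p, cbc, AZ) ⊢ (r, bc, AZ) ⊢ (q, c, Z) ⊢ (p, ε, ε)
All input consumed and the stack is empty.

Accept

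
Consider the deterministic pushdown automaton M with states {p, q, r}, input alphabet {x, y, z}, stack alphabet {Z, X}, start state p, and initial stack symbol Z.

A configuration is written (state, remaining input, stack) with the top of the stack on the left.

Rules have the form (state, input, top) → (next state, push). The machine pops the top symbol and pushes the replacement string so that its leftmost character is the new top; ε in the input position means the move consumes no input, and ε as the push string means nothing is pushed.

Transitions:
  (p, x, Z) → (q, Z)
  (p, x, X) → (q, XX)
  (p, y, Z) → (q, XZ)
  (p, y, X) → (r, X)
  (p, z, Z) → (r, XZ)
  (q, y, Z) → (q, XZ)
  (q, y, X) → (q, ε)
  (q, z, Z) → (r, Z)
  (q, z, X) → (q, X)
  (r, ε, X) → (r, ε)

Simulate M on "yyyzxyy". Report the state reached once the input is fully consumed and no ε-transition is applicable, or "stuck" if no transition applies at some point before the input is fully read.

stuck

(p, yyyzxyy, Z)
  read y, top Z: go to q, push XZ → (q, yyzxyy, XZ)
  read y, top X: go to q, push ε → (q, yzxyy, Z)
  read y, top Z: go to q, push XZ → (q, zxyy, XZ)
  read z, top X: go to q, push X → (q, xyy, XZ)
No transition for (q, x, top X); M blocks with input xyy remaining.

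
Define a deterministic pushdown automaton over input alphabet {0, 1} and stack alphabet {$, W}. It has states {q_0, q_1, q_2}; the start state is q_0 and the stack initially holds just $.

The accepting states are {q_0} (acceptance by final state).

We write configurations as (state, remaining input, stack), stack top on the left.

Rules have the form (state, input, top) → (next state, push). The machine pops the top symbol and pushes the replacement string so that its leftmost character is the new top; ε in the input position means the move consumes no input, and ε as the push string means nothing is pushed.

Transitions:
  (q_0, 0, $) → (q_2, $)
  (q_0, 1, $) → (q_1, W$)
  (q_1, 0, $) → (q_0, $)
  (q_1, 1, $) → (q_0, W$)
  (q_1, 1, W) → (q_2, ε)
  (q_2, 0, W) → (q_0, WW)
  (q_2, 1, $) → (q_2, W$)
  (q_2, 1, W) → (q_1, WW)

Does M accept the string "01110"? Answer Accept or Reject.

(q_0, 01110, $) ⊢ (q_2, 1110, $) ⊢ (q_2, 110, W$) ⊢ (q_1, 10, WW$) ⊢ (q_2, 0, W$) ⊢ (q_0, ε, WW$)
All input consumed; state q_0 ∈ F.

Accept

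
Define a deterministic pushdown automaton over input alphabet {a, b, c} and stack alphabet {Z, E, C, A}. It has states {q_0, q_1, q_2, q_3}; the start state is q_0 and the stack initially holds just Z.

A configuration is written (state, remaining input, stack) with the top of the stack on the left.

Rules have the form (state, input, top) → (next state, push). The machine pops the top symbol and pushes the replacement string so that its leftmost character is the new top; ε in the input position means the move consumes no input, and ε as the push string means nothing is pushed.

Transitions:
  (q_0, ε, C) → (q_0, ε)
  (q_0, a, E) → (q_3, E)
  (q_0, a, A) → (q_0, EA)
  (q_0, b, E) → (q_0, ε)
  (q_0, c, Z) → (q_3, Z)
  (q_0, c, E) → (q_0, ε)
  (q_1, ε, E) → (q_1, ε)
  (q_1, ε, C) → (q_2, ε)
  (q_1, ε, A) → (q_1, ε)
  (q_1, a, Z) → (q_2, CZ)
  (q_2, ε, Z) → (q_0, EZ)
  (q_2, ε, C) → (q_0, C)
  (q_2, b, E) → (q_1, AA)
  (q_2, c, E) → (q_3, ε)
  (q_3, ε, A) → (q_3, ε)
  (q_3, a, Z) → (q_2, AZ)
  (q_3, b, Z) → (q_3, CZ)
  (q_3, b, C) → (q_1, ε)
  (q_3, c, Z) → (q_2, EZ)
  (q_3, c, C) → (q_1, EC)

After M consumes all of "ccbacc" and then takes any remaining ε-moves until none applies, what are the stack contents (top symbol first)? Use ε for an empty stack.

EZ

(q_0, ccbacc, Z) ⊢ (q_3, cbacc, Z) ⊢ (q_2, bacc, EZ) ⊢ (q_1, acc, AAZ) ⊢ (q_1, acc, AZ) ⊢ (q_1, acc, Z) ⊢ (q_2, cc, CZ) ⊢ (q_0, cc, CZ) ⊢ (q_0, cc, Z) ⊢ (q_3, c, Z) ⊢ (q_2, ε, EZ)
All input consumed in state q_2 with stack EZ.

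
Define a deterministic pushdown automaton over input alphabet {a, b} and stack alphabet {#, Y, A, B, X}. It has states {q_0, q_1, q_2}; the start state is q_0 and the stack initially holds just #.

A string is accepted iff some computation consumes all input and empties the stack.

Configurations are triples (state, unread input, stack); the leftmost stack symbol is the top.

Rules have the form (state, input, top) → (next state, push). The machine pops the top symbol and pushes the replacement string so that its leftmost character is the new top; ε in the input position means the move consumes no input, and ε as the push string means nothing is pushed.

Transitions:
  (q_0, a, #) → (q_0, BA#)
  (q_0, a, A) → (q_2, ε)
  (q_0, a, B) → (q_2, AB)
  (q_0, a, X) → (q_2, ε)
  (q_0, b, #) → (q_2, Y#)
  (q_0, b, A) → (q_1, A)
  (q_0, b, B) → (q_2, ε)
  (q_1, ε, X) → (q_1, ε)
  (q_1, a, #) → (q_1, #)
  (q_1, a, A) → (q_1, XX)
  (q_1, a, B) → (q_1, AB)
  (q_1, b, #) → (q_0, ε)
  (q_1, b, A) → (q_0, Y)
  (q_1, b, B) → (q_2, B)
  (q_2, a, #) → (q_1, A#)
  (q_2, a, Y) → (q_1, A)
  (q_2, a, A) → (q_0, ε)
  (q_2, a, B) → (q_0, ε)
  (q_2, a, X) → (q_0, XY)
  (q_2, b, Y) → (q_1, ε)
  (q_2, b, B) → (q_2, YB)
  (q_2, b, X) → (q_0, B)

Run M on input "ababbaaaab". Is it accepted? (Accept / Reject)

(q_0, ababbaaaab, #) ⊢ (q_0, babbaaaab, BA#) ⊢ (q_2, abbaaaab, A#) ⊢ (q_0, bbaaaab, #) ⊢ (q_2, baaaab, Y#) ⊢ (q_1, aaaab, #) ⊢ (q_1, aaab, #) ⊢ (q_1, aab, #) ⊢ (q_1, ab, #) ⊢ (q_1, b, #) ⊢ (q_0, ε, ε)
All input consumed and the stack is empty.

Accept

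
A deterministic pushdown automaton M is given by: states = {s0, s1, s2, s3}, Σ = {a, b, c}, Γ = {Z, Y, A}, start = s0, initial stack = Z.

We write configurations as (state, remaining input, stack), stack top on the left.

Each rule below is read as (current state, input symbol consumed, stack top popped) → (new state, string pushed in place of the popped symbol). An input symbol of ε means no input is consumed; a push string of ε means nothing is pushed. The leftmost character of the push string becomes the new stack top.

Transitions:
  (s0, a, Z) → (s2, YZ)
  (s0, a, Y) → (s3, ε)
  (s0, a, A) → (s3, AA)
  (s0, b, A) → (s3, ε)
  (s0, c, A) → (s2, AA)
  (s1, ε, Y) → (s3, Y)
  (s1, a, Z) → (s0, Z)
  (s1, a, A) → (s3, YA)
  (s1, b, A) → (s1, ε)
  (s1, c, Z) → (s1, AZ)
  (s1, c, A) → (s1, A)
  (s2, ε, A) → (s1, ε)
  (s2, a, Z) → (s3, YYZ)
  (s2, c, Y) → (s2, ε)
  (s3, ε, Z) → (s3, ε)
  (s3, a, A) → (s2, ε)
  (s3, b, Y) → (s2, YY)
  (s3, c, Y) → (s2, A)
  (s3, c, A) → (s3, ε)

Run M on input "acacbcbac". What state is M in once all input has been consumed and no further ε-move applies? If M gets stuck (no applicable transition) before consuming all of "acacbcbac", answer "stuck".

stuck

(s0, acacbcbac, Z)
  read a, top Z: go to s2, push YZ → (s2, cacbcbac, YZ)
  read c, top Y: go to s2, push ε → (s2, acbcbac, Z)
  read a, top Z: go to s3, push YYZ → (s3, cbcbac, YYZ)
  read c, top Y: go to s2, push A → (s2, bcbac, AYZ)
  ε-move, top A: go to s1, push ε → (s1, bcbac, YZ)
  ε-move, top Y: go to s3, push Y → (s3, bcbac, YZ)
  read b, top Y: go to s2, push YY → (s2, cbac, YYZ)
  read c, top Y: go to s2, push ε → (s2, bac, YZ)
No transition for (s2, b, top Y); M blocks with input bac remaining.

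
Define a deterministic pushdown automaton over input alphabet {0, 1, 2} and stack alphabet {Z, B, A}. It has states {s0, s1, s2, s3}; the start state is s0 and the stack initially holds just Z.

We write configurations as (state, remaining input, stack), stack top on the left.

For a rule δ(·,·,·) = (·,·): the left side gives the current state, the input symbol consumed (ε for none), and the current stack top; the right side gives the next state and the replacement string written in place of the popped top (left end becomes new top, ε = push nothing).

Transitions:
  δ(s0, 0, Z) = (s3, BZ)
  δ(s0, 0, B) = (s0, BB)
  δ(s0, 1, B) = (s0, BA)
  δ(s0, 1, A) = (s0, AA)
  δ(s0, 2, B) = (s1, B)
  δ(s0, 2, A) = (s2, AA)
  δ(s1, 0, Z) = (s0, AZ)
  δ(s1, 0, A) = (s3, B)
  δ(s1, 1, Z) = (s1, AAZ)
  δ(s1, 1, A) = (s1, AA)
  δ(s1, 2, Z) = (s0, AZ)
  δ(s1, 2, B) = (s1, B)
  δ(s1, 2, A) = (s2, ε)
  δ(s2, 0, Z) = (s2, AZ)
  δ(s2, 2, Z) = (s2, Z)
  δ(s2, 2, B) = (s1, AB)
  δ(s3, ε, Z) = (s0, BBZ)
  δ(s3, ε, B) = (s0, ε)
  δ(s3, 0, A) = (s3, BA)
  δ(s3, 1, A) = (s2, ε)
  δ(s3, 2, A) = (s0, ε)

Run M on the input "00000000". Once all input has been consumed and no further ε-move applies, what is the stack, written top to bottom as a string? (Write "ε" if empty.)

(s0, 00000000, Z)
  read 0, top Z: go to s3, push BZ → (s3, 0000000, BZ)
  ε-move, top B: go to s0, push ε → (s0, 0000000, Z)
  read 0, top Z: go to s3, push BZ → (s3, 000000, BZ)
  ε-move, top B: go to s0, push ε → (s0, 000000, Z)
  read 0, top Z: go to s3, push BZ → (s3, 00000, BZ)
  ε-move, top B: go to s0, push ε → (s0, 00000, Z)
  read 0, top Z: go to s3, push BZ → (s3, 0000, BZ)
  ε-move, top B: go to s0, push ε → (s0, 0000, Z)
  read 0, top Z: go to s3, push BZ → (s3, 000, BZ)
  ε-move, top B: go to s0, push ε → (s0, 000, Z)
  read 0, top Z: go to s3, push BZ → (s3, 00, BZ)
  ε-move, top B: go to s0, push ε → (s0, 00, Z)
  read 0, top Z: go to s3, push BZ → (s3, 0, BZ)
  ε-move, top B: go to s0, push ε → (s0, 0, Z)
  read 0, top Z: go to s3, push BZ → (s3, ε, BZ)
  ε-move, top B: go to s0, push ε → (s0, ε, Z)
All input consumed in state s0 with stack Z.

Z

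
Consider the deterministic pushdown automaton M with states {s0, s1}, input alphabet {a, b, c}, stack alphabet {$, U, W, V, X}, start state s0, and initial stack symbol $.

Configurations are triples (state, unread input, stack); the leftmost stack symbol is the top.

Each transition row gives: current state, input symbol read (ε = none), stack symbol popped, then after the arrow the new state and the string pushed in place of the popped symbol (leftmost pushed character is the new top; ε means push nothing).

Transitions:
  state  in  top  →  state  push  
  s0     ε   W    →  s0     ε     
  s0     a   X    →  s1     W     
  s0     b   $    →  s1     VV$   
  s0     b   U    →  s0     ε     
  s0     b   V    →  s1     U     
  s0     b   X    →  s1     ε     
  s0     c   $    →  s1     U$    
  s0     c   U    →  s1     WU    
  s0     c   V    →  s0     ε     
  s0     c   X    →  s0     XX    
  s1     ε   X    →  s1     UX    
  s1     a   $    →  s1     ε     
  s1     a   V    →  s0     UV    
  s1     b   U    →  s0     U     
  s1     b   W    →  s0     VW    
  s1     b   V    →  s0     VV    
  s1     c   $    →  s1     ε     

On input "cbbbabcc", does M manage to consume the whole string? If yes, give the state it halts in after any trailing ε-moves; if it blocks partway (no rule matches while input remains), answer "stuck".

s0

(s0, cbbbabcc, $)
  read c, top $: go to s1, push U$ → (s1, bbbabcc, U$)
  read b, top U: go to s0, push U → (s0, bbabcc, U$)
  read b, top U: go to s0, push ε → (s0, babcc, $)
  read b, top $: go to s1, push VV$ → (s1, abcc, VV$)
  read a, top V: go to s0, push UV → (s0, bcc, UVV$)
  read b, top U: go to s0, push ε → (s0, cc, VV$)
  read c, top V: go to s0, push ε → (s0, c, V$)
  read c, top V: go to s0, push ε → (s0, ε, $)
All input consumed; M is in state s0.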